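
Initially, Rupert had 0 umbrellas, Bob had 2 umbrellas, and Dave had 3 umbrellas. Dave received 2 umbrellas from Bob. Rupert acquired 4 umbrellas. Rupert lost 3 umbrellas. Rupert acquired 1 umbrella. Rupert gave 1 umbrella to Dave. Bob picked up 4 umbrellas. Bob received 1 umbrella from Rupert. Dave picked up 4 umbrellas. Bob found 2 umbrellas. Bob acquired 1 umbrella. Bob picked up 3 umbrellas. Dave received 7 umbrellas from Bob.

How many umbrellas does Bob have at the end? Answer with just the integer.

Tracking counts step by step:
Start: Rupert=0, Bob=2, Dave=3
Event 1 (Bob -> Dave, 2): Bob: 2 -> 0, Dave: 3 -> 5. State: Rupert=0, Bob=0, Dave=5
Event 2 (Rupert +4): Rupert: 0 -> 4. State: Rupert=4, Bob=0, Dave=5
Event 3 (Rupert -3): Rupert: 4 -> 1. State: Rupert=1, Bob=0, Dave=5
Event 4 (Rupert +1): Rupert: 1 -> 2. State: Rupert=2, Bob=0, Dave=5
Event 5 (Rupert -> Dave, 1): Rupert: 2 -> 1, Dave: 5 -> 6. State: Rupert=1, Bob=0, Dave=6
Event 6 (Bob +4): Bob: 0 -> 4. State: Rupert=1, Bob=4, Dave=6
Event 7 (Rupert -> Bob, 1): Rupert: 1 -> 0, Bob: 4 -> 5. State: Rupert=0, Bob=5, Dave=6
Event 8 (Dave +4): Dave: 6 -> 10. State: Rupert=0, Bob=5, Dave=10
Event 9 (Bob +2): Bob: 5 -> 7. State: Rupert=0, Bob=7, Dave=10
Event 10 (Bob +1): Bob: 7 -> 8. State: Rupert=0, Bob=8, Dave=10
Event 11 (Bob +3): Bob: 8 -> 11. State: Rupert=0, Bob=11, Dave=10
Event 12 (Bob -> Dave, 7): Bob: 11 -> 4, Dave: 10 -> 17. State: Rupert=0, Bob=4, Dave=17

Bob's final count: 4

Answer: 4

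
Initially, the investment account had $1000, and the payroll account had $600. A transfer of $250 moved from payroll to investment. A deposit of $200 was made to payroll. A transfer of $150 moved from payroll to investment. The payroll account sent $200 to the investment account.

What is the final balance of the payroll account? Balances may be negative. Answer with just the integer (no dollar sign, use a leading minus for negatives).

Tracking account balances step by step:
Start: investment=1000, payroll=600
Event 1 (transfer 250 payroll -> investment): payroll: 600 - 250 = 350, investment: 1000 + 250 = 1250. Balances: investment=1250, payroll=350
Event 2 (deposit 200 to payroll): payroll: 350 + 200 = 550. Balances: investment=1250, payroll=550
Event 3 (transfer 150 payroll -> investment): payroll: 550 - 150 = 400, investment: 1250 + 150 = 1400. Balances: investment=1400, payroll=400
Event 4 (transfer 200 payroll -> investment): payroll: 400 - 200 = 200, investment: 1400 + 200 = 1600. Balances: investment=1600, payroll=200

Final balance of payroll: 200

Answer: 200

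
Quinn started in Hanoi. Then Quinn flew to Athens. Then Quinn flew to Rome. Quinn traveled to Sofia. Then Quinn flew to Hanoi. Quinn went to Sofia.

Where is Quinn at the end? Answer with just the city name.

Tracking Quinn's location:
Start: Quinn is in Hanoi.
After move 1: Hanoi -> Athens. Quinn is in Athens.
After move 2: Athens -> Rome. Quinn is in Rome.
After move 3: Rome -> Sofia. Quinn is in Sofia.
After move 4: Sofia -> Hanoi. Quinn is in Hanoi.
After move 5: Hanoi -> Sofia. Quinn is in Sofia.

Answer: Sofia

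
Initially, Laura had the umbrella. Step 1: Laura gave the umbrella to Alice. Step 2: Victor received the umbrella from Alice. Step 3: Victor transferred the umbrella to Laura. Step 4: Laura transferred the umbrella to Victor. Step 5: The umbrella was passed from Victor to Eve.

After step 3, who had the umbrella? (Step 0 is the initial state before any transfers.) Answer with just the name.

Tracking the umbrella holder through step 3:
After step 0 (start): Laura
After step 1: Alice
After step 2: Victor
After step 3: Laura

At step 3, the holder is Laura.

Answer: Laura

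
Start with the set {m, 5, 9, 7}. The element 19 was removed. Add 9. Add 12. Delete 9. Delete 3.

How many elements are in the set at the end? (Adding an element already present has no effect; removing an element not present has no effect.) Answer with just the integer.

Tracking the set through each operation:
Start: {5, 7, 9, m}
Event 1 (remove 19): not present, no change. Set: {5, 7, 9, m}
Event 2 (add 9): already present, no change. Set: {5, 7, 9, m}
Event 3 (add 12): added. Set: {12, 5, 7, 9, m}
Event 4 (remove 9): removed. Set: {12, 5, 7, m}
Event 5 (remove 3): not present, no change. Set: {12, 5, 7, m}

Final set: {12, 5, 7, m} (size 4)

Answer: 4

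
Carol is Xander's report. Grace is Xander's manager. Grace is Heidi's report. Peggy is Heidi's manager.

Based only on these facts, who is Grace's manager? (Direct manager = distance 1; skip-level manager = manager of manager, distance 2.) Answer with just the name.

Reconstructing the manager chain from the given facts:
  Peggy -> Heidi -> Grace -> Xander -> Carol
(each arrow means 'manager of the next')
Positions in the chain (0 = top):
  position of Peggy: 0
  position of Heidi: 1
  position of Grace: 2
  position of Xander: 3
  position of Carol: 4

Grace is at position 2; the manager is 1 step up the chain, i.e. position 1: Heidi.

Answer: Heidi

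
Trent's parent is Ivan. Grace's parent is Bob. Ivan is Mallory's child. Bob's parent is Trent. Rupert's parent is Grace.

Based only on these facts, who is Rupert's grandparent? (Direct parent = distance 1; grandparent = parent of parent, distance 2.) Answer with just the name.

Answer: Bob

Derivation:
Reconstructing the parent chain from the given facts:
  Mallory -> Ivan -> Trent -> Bob -> Grace -> Rupert
(each arrow means 'parent of the next')
Positions in the chain (0 = top):
  position of Mallory: 0
  position of Ivan: 1
  position of Trent: 2
  position of Bob: 3
  position of Grace: 4
  position of Rupert: 5

Rupert is at position 5; the grandparent is 2 steps up the chain, i.e. position 3: Bob.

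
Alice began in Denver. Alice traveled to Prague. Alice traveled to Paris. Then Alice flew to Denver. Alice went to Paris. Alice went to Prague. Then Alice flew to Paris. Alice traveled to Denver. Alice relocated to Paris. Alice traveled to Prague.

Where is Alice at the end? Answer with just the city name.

Tracking Alice's location:
Start: Alice is in Denver.
After move 1: Denver -> Prague. Alice is in Prague.
After move 2: Prague -> Paris. Alice is in Paris.
After move 3: Paris -> Denver. Alice is in Denver.
After move 4: Denver -> Paris. Alice is in Paris.
After move 5: Paris -> Prague. Alice is in Prague.
After move 6: Prague -> Paris. Alice is in Paris.
After move 7: Paris -> Denver. Alice is in Denver.
After move 8: Denver -> Paris. Alice is in Paris.
After move 9: Paris -> Prague. Alice is in Prague.

Answer: Prague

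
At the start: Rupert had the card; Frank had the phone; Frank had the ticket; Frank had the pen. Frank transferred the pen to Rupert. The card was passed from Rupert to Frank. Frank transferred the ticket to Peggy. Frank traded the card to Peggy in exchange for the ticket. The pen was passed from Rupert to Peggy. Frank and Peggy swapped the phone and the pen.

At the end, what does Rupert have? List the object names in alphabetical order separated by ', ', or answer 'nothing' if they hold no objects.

Tracking all object holders:
Start: card:Rupert, phone:Frank, ticket:Frank, pen:Frank
Event 1 (give pen: Frank -> Rupert). State: card:Rupert, phone:Frank, ticket:Frank, pen:Rupert
Event 2 (give card: Rupert -> Frank). State: card:Frank, phone:Frank, ticket:Frank, pen:Rupert
Event 3 (give ticket: Frank -> Peggy). State: card:Frank, phone:Frank, ticket:Peggy, pen:Rupert
Event 4 (swap card<->ticket: now card:Peggy, ticket:Frank). State: card:Peggy, phone:Frank, ticket:Frank, pen:Rupert
Event 5 (give pen: Rupert -> Peggy). State: card:Peggy, phone:Frank, ticket:Frank, pen:Peggy
Event 6 (swap phone<->pen: now phone:Peggy, pen:Frank). State: card:Peggy, phone:Peggy, ticket:Frank, pen:Frank

Final state: card:Peggy, phone:Peggy, ticket:Frank, pen:Frank
Rupert holds: (nothing).

Answer: nothing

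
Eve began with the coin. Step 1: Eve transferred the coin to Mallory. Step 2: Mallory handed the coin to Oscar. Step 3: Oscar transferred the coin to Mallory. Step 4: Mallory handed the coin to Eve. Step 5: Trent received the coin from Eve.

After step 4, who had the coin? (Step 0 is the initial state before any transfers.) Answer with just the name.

Tracking the coin holder through step 4:
After step 0 (start): Eve
After step 1: Mallory
After step 2: Oscar
After step 3: Mallory
After step 4: Eve

At step 4, the holder is Eve.

Answer: Eve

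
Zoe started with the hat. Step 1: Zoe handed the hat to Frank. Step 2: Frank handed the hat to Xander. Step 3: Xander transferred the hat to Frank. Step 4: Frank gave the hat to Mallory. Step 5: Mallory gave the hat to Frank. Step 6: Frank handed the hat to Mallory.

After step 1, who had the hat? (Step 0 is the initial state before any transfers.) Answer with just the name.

Answer: Frank

Derivation:
Tracking the hat holder through step 1:
After step 0 (start): Zoe
After step 1: Frank

At step 1, the holder is Frank.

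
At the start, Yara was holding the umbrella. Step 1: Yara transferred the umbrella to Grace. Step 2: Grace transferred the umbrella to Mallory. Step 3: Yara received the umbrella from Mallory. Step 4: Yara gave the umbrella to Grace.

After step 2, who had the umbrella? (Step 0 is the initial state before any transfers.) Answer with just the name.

Tracking the umbrella holder through step 2:
After step 0 (start): Yara
After step 1: Grace
After step 2: Mallory

At step 2, the holder is Mallory.

Answer: Mallory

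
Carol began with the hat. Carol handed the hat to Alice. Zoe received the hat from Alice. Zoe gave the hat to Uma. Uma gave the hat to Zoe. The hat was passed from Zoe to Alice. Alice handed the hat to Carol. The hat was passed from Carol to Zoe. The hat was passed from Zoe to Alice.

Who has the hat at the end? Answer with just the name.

Answer: Alice

Derivation:
Tracking the hat through each event:
Start: Carol has the hat.
After event 1: Alice has the hat.
After event 2: Zoe has the hat.
After event 3: Uma has the hat.
After event 4: Zoe has the hat.
After event 5: Alice has the hat.
After event 6: Carol has the hat.
After event 7: Zoe has the hat.
After event 8: Alice has the hat.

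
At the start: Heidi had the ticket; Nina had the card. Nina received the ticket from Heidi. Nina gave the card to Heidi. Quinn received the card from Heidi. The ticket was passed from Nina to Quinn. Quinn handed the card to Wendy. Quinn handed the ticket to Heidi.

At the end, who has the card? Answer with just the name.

Answer: Wendy

Derivation:
Tracking all object holders:
Start: ticket:Heidi, card:Nina
Event 1 (give ticket: Heidi -> Nina). State: ticket:Nina, card:Nina
Event 2 (give card: Nina -> Heidi). State: ticket:Nina, card:Heidi
Event 3 (give card: Heidi -> Quinn). State: ticket:Nina, card:Quinn
Event 4 (give ticket: Nina -> Quinn). State: ticket:Quinn, card:Quinn
Event 5 (give card: Quinn -> Wendy). State: ticket:Quinn, card:Wendy
Event 6 (give ticket: Quinn -> Heidi). State: ticket:Heidi, card:Wendy

Final state: ticket:Heidi, card:Wendy
The card is held by Wendy.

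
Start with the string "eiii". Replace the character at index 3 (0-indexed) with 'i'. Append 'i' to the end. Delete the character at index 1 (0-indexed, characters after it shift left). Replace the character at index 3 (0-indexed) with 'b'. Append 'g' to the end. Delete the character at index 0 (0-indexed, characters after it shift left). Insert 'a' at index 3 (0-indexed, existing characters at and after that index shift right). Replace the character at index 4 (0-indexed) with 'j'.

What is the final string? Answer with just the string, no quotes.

Applying each edit step by step:
Start: "eiii"
Op 1 (replace idx 3: 'i' -> 'i'): "eiii" -> "eiii"
Op 2 (append 'i'): "eiii" -> "eiiii"
Op 3 (delete idx 1 = 'i'): "eiiii" -> "eiii"
Op 4 (replace idx 3: 'i' -> 'b'): "eiii" -> "eiib"
Op 5 (append 'g'): "eiib" -> "eiibg"
Op 6 (delete idx 0 = 'e'): "eiibg" -> "iibg"
Op 7 (insert 'a' at idx 3): "iibg" -> "iibag"
Op 8 (replace idx 4: 'g' -> 'j'): "iibag" -> "iibaj"

Answer: iibaj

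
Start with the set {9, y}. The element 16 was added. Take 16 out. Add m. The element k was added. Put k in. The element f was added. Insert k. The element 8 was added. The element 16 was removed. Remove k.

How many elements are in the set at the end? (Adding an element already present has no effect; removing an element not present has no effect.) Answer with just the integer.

Tracking the set through each operation:
Start: {9, y}
Event 1 (add 16): added. Set: {16, 9, y}
Event 2 (remove 16): removed. Set: {9, y}
Event 3 (add m): added. Set: {9, m, y}
Event 4 (add k): added. Set: {9, k, m, y}
Event 5 (add k): already present, no change. Set: {9, k, m, y}
Event 6 (add f): added. Set: {9, f, k, m, y}
Event 7 (add k): already present, no change. Set: {9, f, k, m, y}
Event 8 (add 8): added. Set: {8, 9, f, k, m, y}
Event 9 (remove 16): not present, no change. Set: {8, 9, f, k, m, y}
Event 10 (remove k): removed. Set: {8, 9, f, m, y}

Final set: {8, 9, f, m, y} (size 5)

Answer: 5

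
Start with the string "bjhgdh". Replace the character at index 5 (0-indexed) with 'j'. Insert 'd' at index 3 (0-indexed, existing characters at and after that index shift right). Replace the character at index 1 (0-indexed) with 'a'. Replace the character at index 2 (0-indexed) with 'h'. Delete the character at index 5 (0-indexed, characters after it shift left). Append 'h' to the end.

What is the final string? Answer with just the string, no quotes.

Answer: bahdgjh

Derivation:
Applying each edit step by step:
Start: "bjhgdh"
Op 1 (replace idx 5: 'h' -> 'j'): "bjhgdh" -> "bjhgdj"
Op 2 (insert 'd' at idx 3): "bjhgdj" -> "bjhdgdj"
Op 3 (replace idx 1: 'j' -> 'a'): "bjhdgdj" -> "bahdgdj"
Op 4 (replace idx 2: 'h' -> 'h'): "bahdgdj" -> "bahdgdj"
Op 5 (delete idx 5 = 'd'): "bahdgdj" -> "bahdgj"
Op 6 (append 'h'): "bahdgj" -> "bahdgjh"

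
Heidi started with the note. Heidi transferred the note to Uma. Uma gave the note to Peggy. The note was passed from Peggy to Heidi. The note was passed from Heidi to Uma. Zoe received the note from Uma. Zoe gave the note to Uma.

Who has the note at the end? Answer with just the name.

Tracking the note through each event:
Start: Heidi has the note.
After event 1: Uma has the note.
After event 2: Peggy has the note.
After event 3: Heidi has the note.
After event 4: Uma has the note.
After event 5: Zoe has the note.
After event 6: Uma has the note.

Answer: Uma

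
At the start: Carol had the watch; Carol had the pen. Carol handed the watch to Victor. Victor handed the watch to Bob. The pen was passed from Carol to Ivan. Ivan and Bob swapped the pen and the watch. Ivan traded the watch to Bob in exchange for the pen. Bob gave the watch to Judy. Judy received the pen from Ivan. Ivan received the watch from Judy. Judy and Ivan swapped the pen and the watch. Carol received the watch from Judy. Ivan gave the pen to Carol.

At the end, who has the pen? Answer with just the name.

Tracking all object holders:
Start: watch:Carol, pen:Carol
Event 1 (give watch: Carol -> Victor). State: watch:Victor, pen:Carol
Event 2 (give watch: Victor -> Bob). State: watch:Bob, pen:Carol
Event 3 (give pen: Carol -> Ivan). State: watch:Bob, pen:Ivan
Event 4 (swap pen<->watch: now pen:Bob, watch:Ivan). State: watch:Ivan, pen:Bob
Event 5 (swap watch<->pen: now watch:Bob, pen:Ivan). State: watch:Bob, pen:Ivan
Event 6 (give watch: Bob -> Judy). State: watch:Judy, pen:Ivan
Event 7 (give pen: Ivan -> Judy). State: watch:Judy, pen:Judy
Event 8 (give watch: Judy -> Ivan). State: watch:Ivan, pen:Judy
Event 9 (swap pen<->watch: now pen:Ivan, watch:Judy). State: watch:Judy, pen:Ivan
Event 10 (give watch: Judy -> Carol). State: watch:Carol, pen:Ivan
Event 11 (give pen: Ivan -> Carol). State: watch:Carol, pen:Carol

Final state: watch:Carol, pen:Carol
The pen is held by Carol.

Answer: Carol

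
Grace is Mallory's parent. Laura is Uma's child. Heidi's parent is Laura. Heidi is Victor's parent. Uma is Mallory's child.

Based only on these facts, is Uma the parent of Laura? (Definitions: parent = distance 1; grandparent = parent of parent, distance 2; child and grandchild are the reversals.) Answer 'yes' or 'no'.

Answer: yes

Derivation:
Reconstructing the parent chain from the given facts:
  Grace -> Mallory -> Uma -> Laura -> Heidi -> Victor
(each arrow means 'parent of the next')
Positions in the chain (0 = top):
  position of Grace: 0
  position of Mallory: 1
  position of Uma: 2
  position of Laura: 3
  position of Heidi: 4
  position of Victor: 5

Uma is at position 2, Laura is at position 3; signed distance (j - i) = 1.
'parent' requires j - i = 1. Actual distance is 1, so the relation HOLDS.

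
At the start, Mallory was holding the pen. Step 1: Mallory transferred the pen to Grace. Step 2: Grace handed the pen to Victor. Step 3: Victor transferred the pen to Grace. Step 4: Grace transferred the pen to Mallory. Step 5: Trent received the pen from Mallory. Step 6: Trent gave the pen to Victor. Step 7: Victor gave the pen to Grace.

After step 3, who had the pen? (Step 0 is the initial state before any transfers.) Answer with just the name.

Tracking the pen holder through step 3:
After step 0 (start): Mallory
After step 1: Grace
After step 2: Victor
After step 3: Grace

At step 3, the holder is Grace.

Answer: Grace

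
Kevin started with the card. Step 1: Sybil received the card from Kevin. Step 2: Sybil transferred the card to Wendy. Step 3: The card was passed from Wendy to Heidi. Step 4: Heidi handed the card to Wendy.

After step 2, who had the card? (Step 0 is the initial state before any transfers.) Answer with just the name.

Tracking the card holder through step 2:
After step 0 (start): Kevin
After step 1: Sybil
After step 2: Wendy

At step 2, the holder is Wendy.

Answer: Wendy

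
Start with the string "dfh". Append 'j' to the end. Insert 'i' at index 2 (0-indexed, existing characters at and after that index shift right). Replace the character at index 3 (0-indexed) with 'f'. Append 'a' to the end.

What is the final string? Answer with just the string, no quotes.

Applying each edit step by step:
Start: "dfh"
Op 1 (append 'j'): "dfh" -> "dfhj"
Op 2 (insert 'i' at idx 2): "dfhj" -> "dfihj"
Op 3 (replace idx 3: 'h' -> 'f'): "dfihj" -> "dfifj"
Op 4 (append 'a'): "dfifj" -> "dfifja"

Answer: dfifja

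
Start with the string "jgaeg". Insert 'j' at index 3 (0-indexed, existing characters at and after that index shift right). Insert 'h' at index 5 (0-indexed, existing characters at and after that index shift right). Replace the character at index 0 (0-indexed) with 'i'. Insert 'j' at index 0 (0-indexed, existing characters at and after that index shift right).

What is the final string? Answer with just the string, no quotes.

Applying each edit step by step:
Start: "jgaeg"
Op 1 (insert 'j' at idx 3): "jgaeg" -> "jgajeg"
Op 2 (insert 'h' at idx 5): "jgajeg" -> "jgajehg"
Op 3 (replace idx 0: 'j' -> 'i'): "jgajehg" -> "igajehg"
Op 4 (insert 'j' at idx 0): "igajehg" -> "jigajehg"

Answer: jigajehg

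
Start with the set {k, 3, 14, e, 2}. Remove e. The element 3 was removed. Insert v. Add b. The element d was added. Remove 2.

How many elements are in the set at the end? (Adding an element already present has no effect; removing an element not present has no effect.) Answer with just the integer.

Answer: 5

Derivation:
Tracking the set through each operation:
Start: {14, 2, 3, e, k}
Event 1 (remove e): removed. Set: {14, 2, 3, k}
Event 2 (remove 3): removed. Set: {14, 2, k}
Event 3 (add v): added. Set: {14, 2, k, v}
Event 4 (add b): added. Set: {14, 2, b, k, v}
Event 5 (add d): added. Set: {14, 2, b, d, k, v}
Event 6 (remove 2): removed. Set: {14, b, d, k, v}

Final set: {14, b, d, k, v} (size 5)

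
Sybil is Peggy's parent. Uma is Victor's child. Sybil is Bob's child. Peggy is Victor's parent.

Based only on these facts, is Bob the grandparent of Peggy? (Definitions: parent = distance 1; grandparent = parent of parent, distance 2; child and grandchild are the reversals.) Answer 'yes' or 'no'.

Reconstructing the parent chain from the given facts:
  Bob -> Sybil -> Peggy -> Victor -> Uma
(each arrow means 'parent of the next')
Positions in the chain (0 = top):
  position of Bob: 0
  position of Sybil: 1
  position of Peggy: 2
  position of Victor: 3
  position of Uma: 4

Bob is at position 0, Peggy is at position 2; signed distance (j - i) = 2.
'grandparent' requires j - i = 2. Actual distance is 2, so the relation HOLDS.

Answer: yes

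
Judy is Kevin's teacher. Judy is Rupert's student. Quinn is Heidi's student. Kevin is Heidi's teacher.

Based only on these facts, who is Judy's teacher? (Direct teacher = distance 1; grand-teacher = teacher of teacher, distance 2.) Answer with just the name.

Reconstructing the teacher chain from the given facts:
  Rupert -> Judy -> Kevin -> Heidi -> Quinn
(each arrow means 'teacher of the next')
Positions in the chain (0 = top):
  position of Rupert: 0
  position of Judy: 1
  position of Kevin: 2
  position of Heidi: 3
  position of Quinn: 4

Judy is at position 1; the teacher is 1 step up the chain, i.e. position 0: Rupert.

Answer: Rupert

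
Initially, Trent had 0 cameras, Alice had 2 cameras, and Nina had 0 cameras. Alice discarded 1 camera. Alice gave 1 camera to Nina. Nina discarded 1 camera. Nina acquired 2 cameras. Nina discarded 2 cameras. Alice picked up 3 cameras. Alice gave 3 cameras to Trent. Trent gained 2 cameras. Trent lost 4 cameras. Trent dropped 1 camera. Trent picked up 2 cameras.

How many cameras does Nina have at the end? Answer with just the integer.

Tracking counts step by step:
Start: Trent=0, Alice=2, Nina=0
Event 1 (Alice -1): Alice: 2 -> 1. State: Trent=0, Alice=1, Nina=0
Event 2 (Alice -> Nina, 1): Alice: 1 -> 0, Nina: 0 -> 1. State: Trent=0, Alice=0, Nina=1
Event 3 (Nina -1): Nina: 1 -> 0. State: Trent=0, Alice=0, Nina=0
Event 4 (Nina +2): Nina: 0 -> 2. State: Trent=0, Alice=0, Nina=2
Event 5 (Nina -2): Nina: 2 -> 0. State: Trent=0, Alice=0, Nina=0
Event 6 (Alice +3): Alice: 0 -> 3. State: Trent=0, Alice=3, Nina=0
Event 7 (Alice -> Trent, 3): Alice: 3 -> 0, Trent: 0 -> 3. State: Trent=3, Alice=0, Nina=0
Event 8 (Trent +2): Trent: 3 -> 5. State: Trent=5, Alice=0, Nina=0
Event 9 (Trent -4): Trent: 5 -> 1. State: Trent=1, Alice=0, Nina=0
Event 10 (Trent -1): Trent: 1 -> 0. State: Trent=0, Alice=0, Nina=0
Event 11 (Trent +2): Trent: 0 -> 2. State: Trent=2, Alice=0, Nina=0

Nina's final count: 0

Answer: 0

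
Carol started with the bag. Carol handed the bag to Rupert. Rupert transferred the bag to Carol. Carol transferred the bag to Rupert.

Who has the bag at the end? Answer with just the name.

Answer: Rupert

Derivation:
Tracking the bag through each event:
Start: Carol has the bag.
After event 1: Rupert has the bag.
After event 2: Carol has the bag.
After event 3: Rupert has the bag.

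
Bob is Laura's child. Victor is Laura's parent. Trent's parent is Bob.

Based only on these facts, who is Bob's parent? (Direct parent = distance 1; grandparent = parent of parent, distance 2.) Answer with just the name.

Reconstructing the parent chain from the given facts:
  Victor -> Laura -> Bob -> Trent
(each arrow means 'parent of the next')
Positions in the chain (0 = top):
  position of Victor: 0
  position of Laura: 1
  position of Bob: 2
  position of Trent: 3

Bob is at position 2; the parent is 1 step up the chain, i.e. position 1: Laura.

Answer: Laura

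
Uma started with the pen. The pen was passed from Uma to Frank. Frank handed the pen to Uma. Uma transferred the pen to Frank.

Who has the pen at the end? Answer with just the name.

Answer: Frank

Derivation:
Tracking the pen through each event:
Start: Uma has the pen.
After event 1: Frank has the pen.
After event 2: Uma has the pen.
After event 3: Frank has the pen.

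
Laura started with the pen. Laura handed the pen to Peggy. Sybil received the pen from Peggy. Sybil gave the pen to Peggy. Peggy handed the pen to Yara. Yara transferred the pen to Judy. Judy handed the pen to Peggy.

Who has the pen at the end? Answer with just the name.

Tracking the pen through each event:
Start: Laura has the pen.
After event 1: Peggy has the pen.
After event 2: Sybil has the pen.
After event 3: Peggy has the pen.
After event 4: Yara has the pen.
After event 5: Judy has the pen.
After event 6: Peggy has the pen.

Answer: Peggy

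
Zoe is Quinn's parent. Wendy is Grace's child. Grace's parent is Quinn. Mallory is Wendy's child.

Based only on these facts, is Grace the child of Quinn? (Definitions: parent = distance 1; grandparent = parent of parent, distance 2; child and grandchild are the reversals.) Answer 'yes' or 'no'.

Reconstructing the parent chain from the given facts:
  Zoe -> Quinn -> Grace -> Wendy -> Mallory
(each arrow means 'parent of the next')
Positions in the chain (0 = top):
  position of Zoe: 0
  position of Quinn: 1
  position of Grace: 2
  position of Wendy: 3
  position of Mallory: 4

Grace is at position 2, Quinn is at position 1; signed distance (j - i) = -1.
'child' requires j - i = -1. Actual distance is -1, so the relation HOLDS.

Answer: yes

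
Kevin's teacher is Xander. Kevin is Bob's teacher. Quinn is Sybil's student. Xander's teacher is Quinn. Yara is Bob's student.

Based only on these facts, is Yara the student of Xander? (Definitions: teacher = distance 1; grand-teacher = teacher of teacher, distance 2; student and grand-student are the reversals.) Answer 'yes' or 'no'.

Reconstructing the teacher chain from the given facts:
  Sybil -> Quinn -> Xander -> Kevin -> Bob -> Yara
(each arrow means 'teacher of the next')
Positions in the chain (0 = top):
  position of Sybil: 0
  position of Quinn: 1
  position of Xander: 2
  position of Kevin: 3
  position of Bob: 4
  position of Yara: 5

Yara is at position 5, Xander is at position 2; signed distance (j - i) = -3.
'student' requires j - i = -1. Actual distance is -3, so the relation does NOT hold.

Answer: no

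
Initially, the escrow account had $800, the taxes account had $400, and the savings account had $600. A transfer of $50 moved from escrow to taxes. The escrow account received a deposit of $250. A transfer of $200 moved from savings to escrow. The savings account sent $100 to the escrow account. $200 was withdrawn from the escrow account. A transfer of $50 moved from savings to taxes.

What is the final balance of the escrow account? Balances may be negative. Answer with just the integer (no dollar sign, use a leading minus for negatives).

Tracking account balances step by step:
Start: escrow=800, taxes=400, savings=600
Event 1 (transfer 50 escrow -> taxes): escrow: 800 - 50 = 750, taxes: 400 + 50 = 450. Balances: escrow=750, taxes=450, savings=600
Event 2 (deposit 250 to escrow): escrow: 750 + 250 = 1000. Balances: escrow=1000, taxes=450, savings=600
Event 3 (transfer 200 savings -> escrow): savings: 600 - 200 = 400, escrow: 1000 + 200 = 1200. Balances: escrow=1200, taxes=450, savings=400
Event 4 (transfer 100 savings -> escrow): savings: 400 - 100 = 300, escrow: 1200 + 100 = 1300. Balances: escrow=1300, taxes=450, savings=300
Event 5 (withdraw 200 from escrow): escrow: 1300 - 200 = 1100. Balances: escrow=1100, taxes=450, savings=300
Event 6 (transfer 50 savings -> taxes): savings: 300 - 50 = 250, taxes: 450 + 50 = 500. Balances: escrow=1100, taxes=500, savings=250

Final balance of escrow: 1100

Answer: 1100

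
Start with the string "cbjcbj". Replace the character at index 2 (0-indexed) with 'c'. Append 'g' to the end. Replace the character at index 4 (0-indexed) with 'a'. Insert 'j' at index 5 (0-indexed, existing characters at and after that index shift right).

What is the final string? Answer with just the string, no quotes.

Answer: cbccajjg

Derivation:
Applying each edit step by step:
Start: "cbjcbj"
Op 1 (replace idx 2: 'j' -> 'c'): "cbjcbj" -> "cbccbj"
Op 2 (append 'g'): "cbccbj" -> "cbccbjg"
Op 3 (replace idx 4: 'b' -> 'a'): "cbccbjg" -> "cbccajg"
Op 4 (insert 'j' at idx 5): "cbccajg" -> "cbccajjg"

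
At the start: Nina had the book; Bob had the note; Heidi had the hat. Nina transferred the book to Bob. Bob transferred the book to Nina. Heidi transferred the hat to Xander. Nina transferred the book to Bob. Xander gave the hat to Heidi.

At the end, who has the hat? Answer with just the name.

Tracking all object holders:
Start: book:Nina, note:Bob, hat:Heidi
Event 1 (give book: Nina -> Bob). State: book:Bob, note:Bob, hat:Heidi
Event 2 (give book: Bob -> Nina). State: book:Nina, note:Bob, hat:Heidi
Event 3 (give hat: Heidi -> Xander). State: book:Nina, note:Bob, hat:Xander
Event 4 (give book: Nina -> Bob). State: book:Bob, note:Bob, hat:Xander
Event 5 (give hat: Xander -> Heidi). State: book:Bob, note:Bob, hat:Heidi

Final state: book:Bob, note:Bob, hat:Heidi
The hat is held by Heidi.

Answer: Heidi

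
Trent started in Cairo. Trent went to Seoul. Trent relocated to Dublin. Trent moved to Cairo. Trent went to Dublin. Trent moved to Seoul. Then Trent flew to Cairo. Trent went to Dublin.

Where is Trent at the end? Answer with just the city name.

Tracking Trent's location:
Start: Trent is in Cairo.
After move 1: Cairo -> Seoul. Trent is in Seoul.
After move 2: Seoul -> Dublin. Trent is in Dublin.
After move 3: Dublin -> Cairo. Trent is in Cairo.
After move 4: Cairo -> Dublin. Trent is in Dublin.
After move 5: Dublin -> Seoul. Trent is in Seoul.
After move 6: Seoul -> Cairo. Trent is in Cairo.
After move 7: Cairo -> Dublin. Trent is in Dublin.

Answer: Dublin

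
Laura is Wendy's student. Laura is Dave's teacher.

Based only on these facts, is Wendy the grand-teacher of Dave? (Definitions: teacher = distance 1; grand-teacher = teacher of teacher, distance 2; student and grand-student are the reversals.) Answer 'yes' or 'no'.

Answer: yes

Derivation:
Reconstructing the teacher chain from the given facts:
  Wendy -> Laura -> Dave
(each arrow means 'teacher of the next')
Positions in the chain (0 = top):
  position of Wendy: 0
  position of Laura: 1
  position of Dave: 2

Wendy is at position 0, Dave is at position 2; signed distance (j - i) = 2.
'grand-teacher' requires j - i = 2. Actual distance is 2, so the relation HOLDS.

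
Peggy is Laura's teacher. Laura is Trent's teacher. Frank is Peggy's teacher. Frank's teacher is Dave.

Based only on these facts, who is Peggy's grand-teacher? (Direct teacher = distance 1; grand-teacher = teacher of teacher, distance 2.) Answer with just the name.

Reconstructing the teacher chain from the given facts:
  Dave -> Frank -> Peggy -> Laura -> Trent
(each arrow means 'teacher of the next')
Positions in the chain (0 = top):
  position of Dave: 0
  position of Frank: 1
  position of Peggy: 2
  position of Laura: 3
  position of Trent: 4

Peggy is at position 2; the grand-teacher is 2 steps up the chain, i.e. position 0: Dave.

Answer: Dave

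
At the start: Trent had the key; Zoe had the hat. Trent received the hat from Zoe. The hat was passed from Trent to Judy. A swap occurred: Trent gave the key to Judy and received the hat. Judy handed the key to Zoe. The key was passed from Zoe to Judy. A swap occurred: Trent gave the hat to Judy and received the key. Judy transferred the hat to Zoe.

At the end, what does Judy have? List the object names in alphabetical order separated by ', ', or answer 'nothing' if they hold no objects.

Answer: nothing

Derivation:
Tracking all object holders:
Start: key:Trent, hat:Zoe
Event 1 (give hat: Zoe -> Trent). State: key:Trent, hat:Trent
Event 2 (give hat: Trent -> Judy). State: key:Trent, hat:Judy
Event 3 (swap key<->hat: now key:Judy, hat:Trent). State: key:Judy, hat:Trent
Event 4 (give key: Judy -> Zoe). State: key:Zoe, hat:Trent
Event 5 (give key: Zoe -> Judy). State: key:Judy, hat:Trent
Event 6 (swap hat<->key: now hat:Judy, key:Trent). State: key:Trent, hat:Judy
Event 7 (give hat: Judy -> Zoe). State: key:Trent, hat:Zoe

Final state: key:Trent, hat:Zoe
Judy holds: (nothing).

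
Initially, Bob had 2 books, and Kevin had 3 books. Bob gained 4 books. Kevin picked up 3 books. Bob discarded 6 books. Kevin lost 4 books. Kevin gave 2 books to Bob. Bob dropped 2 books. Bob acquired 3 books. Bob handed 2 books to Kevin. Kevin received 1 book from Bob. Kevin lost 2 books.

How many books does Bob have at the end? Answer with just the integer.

Tracking counts step by step:
Start: Bob=2, Kevin=3
Event 1 (Bob +4): Bob: 2 -> 6. State: Bob=6, Kevin=3
Event 2 (Kevin +3): Kevin: 3 -> 6. State: Bob=6, Kevin=6
Event 3 (Bob -6): Bob: 6 -> 0. State: Bob=0, Kevin=6
Event 4 (Kevin -4): Kevin: 6 -> 2. State: Bob=0, Kevin=2
Event 5 (Kevin -> Bob, 2): Kevin: 2 -> 0, Bob: 0 -> 2. State: Bob=2, Kevin=0
Event 6 (Bob -2): Bob: 2 -> 0. State: Bob=0, Kevin=0
Event 7 (Bob +3): Bob: 0 -> 3. State: Bob=3, Kevin=0
Event 8 (Bob -> Kevin, 2): Bob: 3 -> 1, Kevin: 0 -> 2. State: Bob=1, Kevin=2
Event 9 (Bob -> Kevin, 1): Bob: 1 -> 0, Kevin: 2 -> 3. State: Bob=0, Kevin=3
Event 10 (Kevin -2): Kevin: 3 -> 1. State: Bob=0, Kevin=1

Bob's final count: 0

Answer: 0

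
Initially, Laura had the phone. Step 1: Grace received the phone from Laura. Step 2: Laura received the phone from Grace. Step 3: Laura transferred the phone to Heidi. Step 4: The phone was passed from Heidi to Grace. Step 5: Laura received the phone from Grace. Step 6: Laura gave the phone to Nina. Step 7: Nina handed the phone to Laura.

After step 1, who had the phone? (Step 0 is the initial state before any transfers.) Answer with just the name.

Tracking the phone holder through step 1:
After step 0 (start): Laura
After step 1: Grace

At step 1, the holder is Grace.

Answer: Grace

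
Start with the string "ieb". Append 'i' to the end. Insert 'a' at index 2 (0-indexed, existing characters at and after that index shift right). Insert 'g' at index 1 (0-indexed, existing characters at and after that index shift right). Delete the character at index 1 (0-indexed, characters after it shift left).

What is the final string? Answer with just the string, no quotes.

Applying each edit step by step:
Start: "ieb"
Op 1 (append 'i'): "ieb" -> "iebi"
Op 2 (insert 'a' at idx 2): "iebi" -> "ieabi"
Op 3 (insert 'g' at idx 1): "ieabi" -> "igeabi"
Op 4 (delete idx 1 = 'g'): "igeabi" -> "ieabi"

Answer: ieabi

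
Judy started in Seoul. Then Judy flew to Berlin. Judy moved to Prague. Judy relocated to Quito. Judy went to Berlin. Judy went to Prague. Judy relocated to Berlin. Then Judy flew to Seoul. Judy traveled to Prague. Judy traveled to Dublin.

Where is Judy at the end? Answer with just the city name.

Tracking Judy's location:
Start: Judy is in Seoul.
After move 1: Seoul -> Berlin. Judy is in Berlin.
After move 2: Berlin -> Prague. Judy is in Prague.
After move 3: Prague -> Quito. Judy is in Quito.
After move 4: Quito -> Berlin. Judy is in Berlin.
After move 5: Berlin -> Prague. Judy is in Prague.
After move 6: Prague -> Berlin. Judy is in Berlin.
After move 7: Berlin -> Seoul. Judy is in Seoul.
After move 8: Seoul -> Prague. Judy is in Prague.
After move 9: Prague -> Dublin. Judy is in Dublin.

Answer: Dublin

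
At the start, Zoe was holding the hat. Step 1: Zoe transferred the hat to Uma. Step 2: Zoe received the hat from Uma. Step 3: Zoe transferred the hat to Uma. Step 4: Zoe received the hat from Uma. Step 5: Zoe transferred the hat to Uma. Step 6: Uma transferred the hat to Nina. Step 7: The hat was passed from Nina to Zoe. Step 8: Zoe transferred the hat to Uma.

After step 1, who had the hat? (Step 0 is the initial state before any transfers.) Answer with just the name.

Tracking the hat holder through step 1:
After step 0 (start): Zoe
After step 1: Uma

At step 1, the holder is Uma.

Answer: Uma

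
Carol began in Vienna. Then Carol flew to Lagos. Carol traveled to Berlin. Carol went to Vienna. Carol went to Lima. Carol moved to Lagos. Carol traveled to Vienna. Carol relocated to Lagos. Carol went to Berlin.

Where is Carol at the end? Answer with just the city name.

Tracking Carol's location:
Start: Carol is in Vienna.
After move 1: Vienna -> Lagos. Carol is in Lagos.
After move 2: Lagos -> Berlin. Carol is in Berlin.
After move 3: Berlin -> Vienna. Carol is in Vienna.
After move 4: Vienna -> Lima. Carol is in Lima.
After move 5: Lima -> Lagos. Carol is in Lagos.
After move 6: Lagos -> Vienna. Carol is in Vienna.
After move 7: Vienna -> Lagos. Carol is in Lagos.
After move 8: Lagos -> Berlin. Carol is in Berlin.

Answer: Berlin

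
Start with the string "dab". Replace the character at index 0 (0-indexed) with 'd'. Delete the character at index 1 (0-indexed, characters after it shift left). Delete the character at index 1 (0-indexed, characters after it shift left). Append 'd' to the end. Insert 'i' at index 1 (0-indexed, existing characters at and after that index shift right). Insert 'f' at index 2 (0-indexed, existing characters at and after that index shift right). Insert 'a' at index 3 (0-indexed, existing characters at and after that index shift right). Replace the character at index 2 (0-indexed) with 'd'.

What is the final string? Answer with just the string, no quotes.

Applying each edit step by step:
Start: "dab"
Op 1 (replace idx 0: 'd' -> 'd'): "dab" -> "dab"
Op 2 (delete idx 1 = 'a'): "dab" -> "db"
Op 3 (delete idx 1 = 'b'): "db" -> "d"
Op 4 (append 'd'): "d" -> "dd"
Op 5 (insert 'i' at idx 1): "dd" -> "did"
Op 6 (insert 'f' at idx 2): "did" -> "difd"
Op 7 (insert 'a' at idx 3): "difd" -> "difad"
Op 8 (replace idx 2: 'f' -> 'd'): "difad" -> "didad"

Answer: didad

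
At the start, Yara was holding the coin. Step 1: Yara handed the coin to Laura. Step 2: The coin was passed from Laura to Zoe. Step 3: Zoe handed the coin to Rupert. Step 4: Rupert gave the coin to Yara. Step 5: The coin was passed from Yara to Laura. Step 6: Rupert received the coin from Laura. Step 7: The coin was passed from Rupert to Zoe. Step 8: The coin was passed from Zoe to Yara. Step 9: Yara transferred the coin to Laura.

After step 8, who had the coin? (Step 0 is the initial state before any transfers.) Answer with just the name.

Tracking the coin holder through step 8:
After step 0 (start): Yara
After step 1: Laura
After step 2: Zoe
After step 3: Rupert
After step 4: Yara
After step 5: Laura
After step 6: Rupert
After step 7: Zoe
After step 8: Yara

At step 8, the holder is Yara.

Answer: Yara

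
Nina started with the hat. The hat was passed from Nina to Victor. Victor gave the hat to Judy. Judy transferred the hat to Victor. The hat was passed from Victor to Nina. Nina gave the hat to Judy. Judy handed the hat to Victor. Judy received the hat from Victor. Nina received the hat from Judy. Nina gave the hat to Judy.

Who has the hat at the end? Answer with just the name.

Tracking the hat through each event:
Start: Nina has the hat.
After event 1: Victor has the hat.
After event 2: Judy has the hat.
After event 3: Victor has the hat.
After event 4: Nina has the hat.
After event 5: Judy has the hat.
After event 6: Victor has the hat.
After event 7: Judy has the hat.
After event 8: Nina has the hat.
After event 9: Judy has the hat.

Answer: Judy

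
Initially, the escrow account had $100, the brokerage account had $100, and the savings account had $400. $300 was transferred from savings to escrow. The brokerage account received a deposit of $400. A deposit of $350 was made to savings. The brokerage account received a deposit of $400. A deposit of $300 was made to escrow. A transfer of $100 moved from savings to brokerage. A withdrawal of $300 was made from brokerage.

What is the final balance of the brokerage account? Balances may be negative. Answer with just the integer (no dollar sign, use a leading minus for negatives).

Tracking account balances step by step:
Start: escrow=100, brokerage=100, savings=400
Event 1 (transfer 300 savings -> escrow): savings: 400 - 300 = 100, escrow: 100 + 300 = 400. Balances: escrow=400, brokerage=100, savings=100
Event 2 (deposit 400 to brokerage): brokerage: 100 + 400 = 500. Balances: escrow=400, brokerage=500, savings=100
Event 3 (deposit 350 to savings): savings: 100 + 350 = 450. Balances: escrow=400, brokerage=500, savings=450
Event 4 (deposit 400 to brokerage): brokerage: 500 + 400 = 900. Balances: escrow=400, brokerage=900, savings=450
Event 5 (deposit 300 to escrow): escrow: 400 + 300 = 700. Balances: escrow=700, brokerage=900, savings=450
Event 6 (transfer 100 savings -> brokerage): savings: 450 - 100 = 350, brokerage: 900 + 100 = 1000. Balances: escrow=700, brokerage=1000, savings=350
Event 7 (withdraw 300 from brokerage): brokerage: 1000 - 300 = 700. Balances: escrow=700, brokerage=700, savings=350

Final balance of brokerage: 700

Answer: 700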